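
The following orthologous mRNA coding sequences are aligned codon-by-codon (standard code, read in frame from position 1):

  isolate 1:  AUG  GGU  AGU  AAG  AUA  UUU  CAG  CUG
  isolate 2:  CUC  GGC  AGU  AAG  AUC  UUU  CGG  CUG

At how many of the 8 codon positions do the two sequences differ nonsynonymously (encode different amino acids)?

2

Codon 1: AUG Met / CUC Leu — nonsynonymous.
Codon 2: GGU Gly / GGC Gly — synonymous.
Codon 3: AGU Ser / AGU Ser — identical.
Codon 4: AAG Lys / AAG Lys — identical.
Codon 5: AUA Ile / AUC Ile — synonymous.
Codon 6: UUU Phe / UUU Phe — identical.
Codon 7: CAG Gln / CGG Arg — nonsynonymous.
Codon 8: CUG Leu / CUG Leu — identical.
Nonsynonymous differences: 2.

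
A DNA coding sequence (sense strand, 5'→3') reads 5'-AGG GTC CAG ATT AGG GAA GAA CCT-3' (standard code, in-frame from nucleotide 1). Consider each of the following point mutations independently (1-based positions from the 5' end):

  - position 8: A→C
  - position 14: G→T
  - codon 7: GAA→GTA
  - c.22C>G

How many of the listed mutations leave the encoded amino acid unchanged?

0

Codon 3: CAG (Gln) → CCG (Pro) — missense.
Codon 5: AGG (Arg) → ATG (Met) — missense.
Codon 7: GAA (Glu) → GTA (Val) — missense.
Codon 8: CCT (Pro) → GCT (Ala) — missense.
Synonymous: 0 of 4.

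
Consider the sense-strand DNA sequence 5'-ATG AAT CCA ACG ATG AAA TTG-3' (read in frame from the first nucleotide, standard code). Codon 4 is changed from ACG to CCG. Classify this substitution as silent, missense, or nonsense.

missense

Position 10 falls in codon 4: ACG → Thr.
After the substitution the codon is CCG → Pro.
Thr ≠ Pro, so this is a missense mutation.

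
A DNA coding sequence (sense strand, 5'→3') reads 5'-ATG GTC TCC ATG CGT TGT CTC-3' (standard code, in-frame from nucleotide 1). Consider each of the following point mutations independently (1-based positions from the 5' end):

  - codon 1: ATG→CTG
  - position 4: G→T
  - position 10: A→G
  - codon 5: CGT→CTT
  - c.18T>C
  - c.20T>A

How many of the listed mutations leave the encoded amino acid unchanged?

1

Codon 1: ATG (Met) → CTG (Leu) — missense.
Codon 2: GTC (Val) → TTC (Phe) — missense.
Codon 4: ATG (Met) → GTG (Val) — missense.
Codon 5: CGT (Arg) → CTT (Leu) — missense.
Codon 6: TGT (Cys) → TGC (Cys) — synonymous.
Codon 7: CTC (Leu) → CAC (His) — missense.
Synonymous: 1 of 6.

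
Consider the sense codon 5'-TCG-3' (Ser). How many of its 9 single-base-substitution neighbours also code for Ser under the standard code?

3

Position 1: none → 0 synonymous.
Position 2: none → 0 synonymous.
Position 3: TCT, TCC, TCA → 3 synonymous.
Total: 0 + 0 + 3 = 3.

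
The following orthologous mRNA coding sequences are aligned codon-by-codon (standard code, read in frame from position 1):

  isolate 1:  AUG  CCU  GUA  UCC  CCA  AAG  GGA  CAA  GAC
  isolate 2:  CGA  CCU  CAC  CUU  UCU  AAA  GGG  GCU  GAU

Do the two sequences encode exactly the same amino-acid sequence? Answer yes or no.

no

Codon 1: AUG Met / CGA Arg — nonsynonymous.
Codon 2: CCU Pro / CCU Pro — identical.
Codon 3: GUA Val / CAC His — nonsynonymous.
Codon 4: UCC Ser / CUU Leu — nonsynonymous.
Codon 5: CCA Pro / UCU Ser — nonsynonymous.
Codon 6: AAG Lys / AAA Lys — synonymous.
Codon 7: GGA Gly / GGG Gly — synonymous.
Codon 8: CAA Gln / GCU Ala — nonsynonymous.
Codon 9: GAC Asp / GAU Asp — synonymous.
Nonsynonymous differences: 5 → different protein.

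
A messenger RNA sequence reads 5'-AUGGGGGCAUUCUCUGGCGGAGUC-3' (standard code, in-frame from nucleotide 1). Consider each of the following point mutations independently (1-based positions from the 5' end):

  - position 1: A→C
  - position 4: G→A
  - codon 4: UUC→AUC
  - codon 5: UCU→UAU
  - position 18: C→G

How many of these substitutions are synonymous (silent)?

1

Codon 1: AUG (Met) → CUG (Leu) — missense.
Codon 2: GGG (Gly) → AGG (Arg) — missense.
Codon 4: UUC (Phe) → AUC (Ile) — missense.
Codon 5: UCU (Ser) → UAU (Tyr) — missense.
Codon 6: GGC (Gly) → GGG (Gly) — synonymous.
Synonymous: 1 of 5.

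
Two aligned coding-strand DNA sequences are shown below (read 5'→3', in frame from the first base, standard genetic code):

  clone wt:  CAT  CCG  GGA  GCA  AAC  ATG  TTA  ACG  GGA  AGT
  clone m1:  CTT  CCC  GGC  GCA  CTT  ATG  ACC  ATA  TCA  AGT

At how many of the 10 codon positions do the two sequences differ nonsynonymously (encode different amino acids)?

5

Codon 1: CAT His / CTT Leu — nonsynonymous.
Codon 2: CCG Pro / CCC Pro — synonymous.
Codon 3: GGA Gly / GGC Gly — synonymous.
Codon 4: GCA Ala / GCA Ala — identical.
Codon 5: AAC Asn / CTT Leu — nonsynonymous.
Codon 6: ATG Met / ATG Met — identical.
Codon 7: TTA Leu / ACC Thr — nonsynonymous.
Codon 8: ACG Thr / ATA Ile — nonsynonymous.
Codon 9: GGA Gly / TCA Ser — nonsynonymous.
Codon 10: AGT Ser / AGT Ser — identical.
Nonsynonymous differences: 5.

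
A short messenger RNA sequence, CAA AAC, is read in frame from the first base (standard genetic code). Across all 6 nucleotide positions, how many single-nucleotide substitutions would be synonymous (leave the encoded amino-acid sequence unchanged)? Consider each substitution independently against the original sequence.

2

Codon 1 (CAA, Gln): 1 synonymous substitution.
Codon 2 (AAC, Asn): 1 synonymous substitution.
Total: 1 + 1 = 2.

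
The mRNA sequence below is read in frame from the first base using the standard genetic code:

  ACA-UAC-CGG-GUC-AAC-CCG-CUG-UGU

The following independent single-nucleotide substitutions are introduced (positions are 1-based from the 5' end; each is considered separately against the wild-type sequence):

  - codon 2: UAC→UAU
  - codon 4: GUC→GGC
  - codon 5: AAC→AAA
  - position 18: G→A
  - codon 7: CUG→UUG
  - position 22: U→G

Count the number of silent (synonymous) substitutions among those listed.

3

Codon 2: UAC (Tyr) → UAU (Tyr) — synonymous.
Codon 4: GUC (Val) → GGC (Gly) — missense.
Codon 5: AAC (Asn) → AAA (Lys) — missense.
Codon 6: CCG (Pro) → CCA (Pro) — synonymous.
Codon 7: CUG (Leu) → UUG (Leu) — synonymous.
Codon 8: UGU (Cys) → GGU (Gly) — missense.
Synonymous: 3 of 6.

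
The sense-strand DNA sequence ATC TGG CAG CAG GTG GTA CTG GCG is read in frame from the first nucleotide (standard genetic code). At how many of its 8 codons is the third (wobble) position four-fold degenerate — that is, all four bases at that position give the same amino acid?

Codon 1 ATC (Ile): third position 3-fold.
Codon 2 TGG (Trp): third position 1-fold.
Codon 3 CAG (Gln): third position 2-fold.
Codon 4 CAG (Gln): third position 2-fold.
Codon 5 GTG (Val): third position 4-fold.
Codon 6 GTA (Val): third position 4-fold.
Codon 7 CTG (Leu): third position 4-fold.
Codon 8 GCG (Ala): third position 4-fold.
Four-fold degenerate third positions: 4.

4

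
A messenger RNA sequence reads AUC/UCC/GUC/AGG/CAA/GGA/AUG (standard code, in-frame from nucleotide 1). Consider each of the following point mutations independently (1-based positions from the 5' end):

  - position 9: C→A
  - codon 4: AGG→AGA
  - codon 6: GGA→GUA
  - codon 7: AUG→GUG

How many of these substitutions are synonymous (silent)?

2

Codon 3: GUC (Val) → GUA (Val) — synonymous.
Codon 4: AGG (Arg) → AGA (Arg) — synonymous.
Codon 6: GGA (Gly) → GUA (Val) — missense.
Codon 7: AUG (Met) → GUG (Val) — missense.
Synonymous: 2 of 4.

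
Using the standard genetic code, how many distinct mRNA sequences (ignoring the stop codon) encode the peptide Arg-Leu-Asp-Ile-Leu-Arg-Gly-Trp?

Arg: 6 codons.
Leu: 6 codons.
Asp: 2 codons.
Ile: 3 codons.
Leu: 6 codons.
Arg: 6 codons.
Gly: 4 codons.
Trp: 1 codon.
6 × 6 × 2 × 3 × 6 × 6 × 4 × 1 = 31104.

31104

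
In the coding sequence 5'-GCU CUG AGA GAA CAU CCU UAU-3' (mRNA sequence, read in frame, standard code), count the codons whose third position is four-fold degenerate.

3

Codon 1 GCU (Ala): third position 4-fold.
Codon 2 CUG (Leu): third position 4-fold.
Codon 3 AGA (Arg): third position 2-fold.
Codon 4 GAA (Glu): third position 2-fold.
Codon 5 CAU (His): third position 2-fold.
Codon 6 CCU (Pro): third position 4-fold.
Codon 7 UAU (Tyr): third position 2-fold.
Four-fold degenerate third positions: 3.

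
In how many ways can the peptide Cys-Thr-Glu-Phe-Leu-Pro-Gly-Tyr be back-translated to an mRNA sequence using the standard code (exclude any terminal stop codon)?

Cys: 2 codons.
Thr: 4 codons.
Glu: 2 codons.
Phe: 2 codons.
Leu: 6 codons.
Pro: 4 codons.
Gly: 4 codons.
Tyr: 2 codons.
2 × 4 × 2 × 2 × 6 × 4 × 4 × 2 = 6144.

6144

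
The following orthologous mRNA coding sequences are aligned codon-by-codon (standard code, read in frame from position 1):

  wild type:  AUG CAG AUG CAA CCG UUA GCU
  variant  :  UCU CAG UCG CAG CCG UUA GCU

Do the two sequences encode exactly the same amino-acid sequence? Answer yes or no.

no

Codon 1: AUG Met / UCU Ser — nonsynonymous.
Codon 2: CAG Gln / CAG Gln — identical.
Codon 3: AUG Met / UCG Ser — nonsynonymous.
Codon 4: CAA Gln / CAG Gln — synonymous.
Codon 5: CCG Pro / CCG Pro — identical.
Codon 6: UUA Leu / UUA Leu — identical.
Codon 7: GCU Ala / GCU Ala — identical.
Nonsynonymous differences: 2 → different protein.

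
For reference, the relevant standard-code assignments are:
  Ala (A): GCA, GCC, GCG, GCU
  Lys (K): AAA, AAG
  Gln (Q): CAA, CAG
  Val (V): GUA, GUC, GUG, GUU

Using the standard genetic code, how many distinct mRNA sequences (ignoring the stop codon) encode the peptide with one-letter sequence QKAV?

64

Gln: 2 codons.
Lys: 2 codons.
Ala: 4 codons.
Val: 4 codons.
2 × 2 × 4 × 4 = 64.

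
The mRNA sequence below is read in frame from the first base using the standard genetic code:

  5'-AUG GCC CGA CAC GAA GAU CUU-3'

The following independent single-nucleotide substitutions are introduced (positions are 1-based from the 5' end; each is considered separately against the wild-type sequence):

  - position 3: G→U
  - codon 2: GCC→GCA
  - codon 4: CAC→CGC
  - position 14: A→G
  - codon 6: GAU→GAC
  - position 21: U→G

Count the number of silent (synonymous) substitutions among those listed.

Codon 1: AUG (Met) → AUU (Ile) — missense.
Codon 2: GCC (Ala) → GCA (Ala) — synonymous.
Codon 4: CAC (His) → CGC (Arg) — missense.
Codon 5: GAA (Glu) → GGA (Gly) — missense.
Codon 6: GAU (Asp) → GAC (Asp) — synonymous.
Codon 7: CUU (Leu) → CUG (Leu) — synonymous.
Synonymous: 3 of 6.

3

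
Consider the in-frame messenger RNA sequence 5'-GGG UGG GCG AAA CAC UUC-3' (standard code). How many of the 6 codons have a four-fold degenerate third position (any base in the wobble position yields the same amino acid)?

2

Codon 1 GGG (Gly): third position 4-fold.
Codon 2 UGG (Trp): third position 1-fold.
Codon 3 GCG (Ala): third position 4-fold.
Codon 4 AAA (Lys): third position 2-fold.
Codon 5 CAC (His): third position 2-fold.
Codon 6 UUC (Phe): third position 2-fold.
Four-fold degenerate third positions: 2.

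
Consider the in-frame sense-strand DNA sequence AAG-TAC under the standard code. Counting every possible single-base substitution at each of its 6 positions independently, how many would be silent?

Codon 1 (AAG, Lys): 1 synonymous substitution.
Codon 2 (TAC, Tyr): 1 synonymous substitution.
Total: 1 + 1 = 2.

2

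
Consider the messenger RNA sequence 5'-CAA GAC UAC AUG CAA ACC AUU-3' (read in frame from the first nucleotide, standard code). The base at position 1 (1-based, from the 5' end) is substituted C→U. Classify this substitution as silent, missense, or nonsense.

nonsense

Position 1 falls in codon 1: CAA → Gln.
After the substitution the codon is UAA → Stop.
The new codon is a stop codon, so this is a nonsense mutation.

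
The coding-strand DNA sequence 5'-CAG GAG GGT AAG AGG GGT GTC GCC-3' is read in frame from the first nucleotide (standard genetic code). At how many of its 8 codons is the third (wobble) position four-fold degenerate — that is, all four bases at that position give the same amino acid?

Codon 1 CAG (Gln): third position 2-fold.
Codon 2 GAG (Glu): third position 2-fold.
Codon 3 GGT (Gly): third position 4-fold.
Codon 4 AAG (Lys): third position 2-fold.
Codon 5 AGG (Arg): third position 2-fold.
Codon 6 GGT (Gly): third position 4-fold.
Codon 7 GTC (Val): third position 4-fold.
Codon 8 GCC (Ala): third position 4-fold.
Four-fold degenerate third positions: 4.

4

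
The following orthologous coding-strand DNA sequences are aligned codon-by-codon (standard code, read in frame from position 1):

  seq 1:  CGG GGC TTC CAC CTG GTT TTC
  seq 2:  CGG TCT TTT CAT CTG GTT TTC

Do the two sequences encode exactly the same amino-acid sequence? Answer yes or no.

Codon 1: CGG Arg / CGG Arg — identical.
Codon 2: GGC Gly / TCT Ser — nonsynonymous.
Codon 3: TTC Phe / TTT Phe — synonymous.
Codon 4: CAC His / CAT His — synonymous.
Codon 5: CTG Leu / CTG Leu — identical.
Codon 6: GTT Val / GTT Val — identical.
Codon 7: TTC Phe / TTC Phe — identical.
Nonsynonymous differences: 1 → different protein.

no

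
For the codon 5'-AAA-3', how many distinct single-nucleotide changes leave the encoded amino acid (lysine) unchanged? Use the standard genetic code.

Position 1: none → 0 synonymous.
Position 2: none → 0 synonymous.
Position 3: AAG → 1 synonymous.
Total: 0 + 0 + 1 = 1.

1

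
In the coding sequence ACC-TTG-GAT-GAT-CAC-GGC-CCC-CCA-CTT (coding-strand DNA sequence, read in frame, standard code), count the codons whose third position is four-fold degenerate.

5

Codon 1 ACC (Thr): third position 4-fold.
Codon 2 TTG (Leu): third position 2-fold.
Codon 3 GAT (Asp): third position 2-fold.
Codon 4 GAT (Asp): third position 2-fold.
Codon 5 CAC (His): third position 2-fold.
Codon 6 GGC (Gly): third position 4-fold.
Codon 7 CCC (Pro): third position 4-fold.
Codon 8 CCA (Pro): third position 4-fold.
Codon 9 CTT (Leu): third position 4-fold.
Four-fold degenerate third positions: 5.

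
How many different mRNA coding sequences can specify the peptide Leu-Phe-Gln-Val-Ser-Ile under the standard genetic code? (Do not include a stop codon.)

1728

Leu: 6 codons.
Phe: 2 codons.
Gln: 2 codons.
Val: 4 codons.
Ser: 6 codons.
Ile: 3 codons.
6 × 2 × 2 × 4 × 6 × 3 = 1728.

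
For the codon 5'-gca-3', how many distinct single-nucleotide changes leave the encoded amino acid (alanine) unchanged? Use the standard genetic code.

3

Position 1: none → 0 synonymous.
Position 2: none → 0 synonymous.
Position 3: GCT, GCC, GCG → 3 synonymous.
Total: 0 + 0 + 3 = 3.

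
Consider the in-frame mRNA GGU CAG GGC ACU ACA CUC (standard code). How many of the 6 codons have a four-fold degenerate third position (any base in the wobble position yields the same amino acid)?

Codon 1 GGU (Gly): third position 4-fold.
Codon 2 CAG (Gln): third position 2-fold.
Codon 3 GGC (Gly): third position 4-fold.
Codon 4 ACU (Thr): third position 4-fold.
Codon 5 ACA (Thr): third position 4-fold.
Codon 6 CUC (Leu): third position 4-fold.
Four-fold degenerate third positions: 5.

5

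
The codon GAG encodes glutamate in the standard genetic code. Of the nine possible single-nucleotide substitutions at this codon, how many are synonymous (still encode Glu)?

Position 1: none → 0 synonymous.
Position 2: none → 0 synonymous.
Position 3: GAA → 1 synonymous.
Total: 0 + 0 + 1 = 1.

1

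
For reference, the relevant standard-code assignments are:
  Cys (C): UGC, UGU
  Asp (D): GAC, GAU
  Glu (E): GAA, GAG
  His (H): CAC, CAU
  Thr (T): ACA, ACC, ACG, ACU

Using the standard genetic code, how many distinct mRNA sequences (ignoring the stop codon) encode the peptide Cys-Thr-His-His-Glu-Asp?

128

Cys: 2 codons.
Thr: 4 codons.
His: 2 codons.
His: 2 codons.
Glu: 2 codons.
Asp: 2 codons.
2 × 4 × 2 × 2 × 2 × 2 = 128.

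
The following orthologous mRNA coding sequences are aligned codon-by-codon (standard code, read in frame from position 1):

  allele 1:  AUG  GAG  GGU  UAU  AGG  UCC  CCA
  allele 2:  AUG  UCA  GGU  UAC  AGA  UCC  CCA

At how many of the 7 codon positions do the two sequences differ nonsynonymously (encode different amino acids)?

1

Codon 1: AUG Met / AUG Met — identical.
Codon 2: GAG Glu / UCA Ser — nonsynonymous.
Codon 3: GGU Gly / GGU Gly — identical.
Codon 4: UAU Tyr / UAC Tyr — synonymous.
Codon 5: AGG Arg / AGA Arg — synonymous.
Codon 6: UCC Ser / UCC Ser — identical.
Codon 7: CCA Pro / CCA Pro — identical.
Nonsynonymous differences: 1.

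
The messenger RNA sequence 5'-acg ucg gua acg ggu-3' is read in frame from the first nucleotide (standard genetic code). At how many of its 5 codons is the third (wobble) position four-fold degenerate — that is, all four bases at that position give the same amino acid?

Codon 1 ACG (Thr): third position 4-fold.
Codon 2 UCG (Ser): third position 4-fold.
Codon 3 GUA (Val): third position 4-fold.
Codon 4 ACG (Thr): third position 4-fold.
Codon 5 GGU (Gly): third position 4-fold.
Four-fold degenerate third positions: 5.

5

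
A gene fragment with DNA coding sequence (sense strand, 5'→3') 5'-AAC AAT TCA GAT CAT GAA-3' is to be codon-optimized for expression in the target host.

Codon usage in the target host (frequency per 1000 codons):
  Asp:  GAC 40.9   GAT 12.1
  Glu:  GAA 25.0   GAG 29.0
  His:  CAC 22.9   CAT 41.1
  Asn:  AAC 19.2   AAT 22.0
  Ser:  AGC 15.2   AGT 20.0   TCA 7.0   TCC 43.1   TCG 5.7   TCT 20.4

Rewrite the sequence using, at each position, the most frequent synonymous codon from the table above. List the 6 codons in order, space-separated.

Codon 1 (Asn): best is AAT at 22.0.
Codon 2 (Asn): best is AAT at 22.0.
Codon 3 (Ser): best is TCC at 43.1.
Codon 4 (Asp): best is GAC at 40.9.
Codon 5 (His): best is CAT at 41.1.
Codon 6 (Glu): best is GAG at 29.0.

AAT AAT TCC GAC CAT GAG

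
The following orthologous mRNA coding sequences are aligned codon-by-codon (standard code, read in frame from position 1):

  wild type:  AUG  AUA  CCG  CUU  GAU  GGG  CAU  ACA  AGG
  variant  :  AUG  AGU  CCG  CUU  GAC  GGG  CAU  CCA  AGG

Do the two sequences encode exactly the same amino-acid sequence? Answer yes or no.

Codon 1: AUG Met / AUG Met — identical.
Codon 2: AUA Ile / AGU Ser — nonsynonymous.
Codon 3: CCG Pro / CCG Pro — identical.
Codon 4: CUU Leu / CUU Leu — identical.
Codon 5: GAU Asp / GAC Asp — synonymous.
Codon 6: GGG Gly / GGG Gly — identical.
Codon 7: CAU His / CAU His — identical.
Codon 8: ACA Thr / CCA Pro — nonsynonymous.
Codon 9: AGG Arg / AGG Arg — identical.
Nonsynonymous differences: 2 → different protein.

no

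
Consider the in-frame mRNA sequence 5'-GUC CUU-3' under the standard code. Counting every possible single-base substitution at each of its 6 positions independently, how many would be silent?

6

Codon 1 (GUC, Val): 3 synonymous substitutions.
Codon 2 (CUU, Leu): 3 synonymous substitutions.
Total: 3 + 3 = 6.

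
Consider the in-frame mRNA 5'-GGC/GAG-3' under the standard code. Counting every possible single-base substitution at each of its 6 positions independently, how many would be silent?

Codon 1 (GGC, Gly): 3 synonymous substitutions.
Codon 2 (GAG, Glu): 1 synonymous substitution.
Total: 3 + 1 = 4.

4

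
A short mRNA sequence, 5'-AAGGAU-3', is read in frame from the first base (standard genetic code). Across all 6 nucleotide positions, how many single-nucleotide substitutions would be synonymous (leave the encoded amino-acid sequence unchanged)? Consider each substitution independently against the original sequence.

Codon 1 (AAG, Lys): 1 synonymous substitution.
Codon 2 (GAU, Asp): 1 synonymous substitution.
Total: 1 + 1 = 2.

2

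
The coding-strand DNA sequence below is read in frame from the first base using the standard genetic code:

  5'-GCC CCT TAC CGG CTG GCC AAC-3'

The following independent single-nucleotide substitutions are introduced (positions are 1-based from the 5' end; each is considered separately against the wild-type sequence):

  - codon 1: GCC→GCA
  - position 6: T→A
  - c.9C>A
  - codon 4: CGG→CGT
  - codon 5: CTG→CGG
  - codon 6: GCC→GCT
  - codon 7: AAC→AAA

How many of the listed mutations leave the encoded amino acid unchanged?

4

Codon 1: GCC (Ala) → GCA (Ala) — synonymous.
Codon 2: CCT (Pro) → CCA (Pro) — synonymous.
Codon 3: TAC (Tyr) → TAA (Stop) — nonsense.
Codon 4: CGG (Arg) → CGT (Arg) — synonymous.
Codon 5: CTG (Leu) → CGG (Arg) — missense.
Codon 6: GCC (Ala) → GCT (Ala) — synonymous.
Codon 7: AAC (Asn) → AAA (Lys) — missense.
Synonymous: 4 of 7.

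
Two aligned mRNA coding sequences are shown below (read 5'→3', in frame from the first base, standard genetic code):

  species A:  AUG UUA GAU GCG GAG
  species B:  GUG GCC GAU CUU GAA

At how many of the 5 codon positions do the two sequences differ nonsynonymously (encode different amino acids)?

3

Codon 1: AUG Met / GUG Val — nonsynonymous.
Codon 2: UUA Leu / GCC Ala — nonsynonymous.
Codon 3: GAU Asp / GAU Asp — identical.
Codon 4: GCG Ala / CUU Leu — nonsynonymous.
Codon 5: GAG Glu / GAA Glu — synonymous.
Nonsynonymous differences: 3.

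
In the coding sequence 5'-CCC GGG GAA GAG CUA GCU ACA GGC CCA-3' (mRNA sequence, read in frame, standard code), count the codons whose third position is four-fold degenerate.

Codon 1 CCC (Pro): third position 4-fold.
Codon 2 GGG (Gly): third position 4-fold.
Codon 3 GAA (Glu): third position 2-fold.
Codon 4 GAG (Glu): third position 2-fold.
Codon 5 CUA (Leu): third position 4-fold.
Codon 6 GCU (Ala): third position 4-fold.
Codon 7 ACA (Thr): third position 4-fold.
Codon 8 GGC (Gly): third position 4-fold.
Codon 9 CCA (Pro): third position 4-fold.
Four-fold degenerate third positions: 7.

7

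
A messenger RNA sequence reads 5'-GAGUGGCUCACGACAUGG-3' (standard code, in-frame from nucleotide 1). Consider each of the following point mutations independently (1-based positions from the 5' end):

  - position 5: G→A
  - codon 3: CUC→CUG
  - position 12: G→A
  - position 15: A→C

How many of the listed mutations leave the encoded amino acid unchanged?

3

Codon 2: UGG (Trp) → UAG (Stop) — nonsense.
Codon 3: CUC (Leu) → CUG (Leu) — synonymous.
Codon 4: ACG (Thr) → ACA (Thr) — synonymous.
Codon 5: ACA (Thr) → ACC (Thr) — synonymous.
Synonymous: 3 of 4.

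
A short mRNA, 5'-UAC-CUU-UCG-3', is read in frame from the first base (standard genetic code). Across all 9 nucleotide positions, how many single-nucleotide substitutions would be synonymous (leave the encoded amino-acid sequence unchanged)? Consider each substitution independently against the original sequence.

7

Codon 1 (UAC, Tyr): 1 synonymous substitution.
Codon 2 (CUU, Leu): 3 synonymous substitutions.
Codon 3 (UCG, Ser): 3 synonymous substitutions.
Total: 1 + 3 + 3 = 7.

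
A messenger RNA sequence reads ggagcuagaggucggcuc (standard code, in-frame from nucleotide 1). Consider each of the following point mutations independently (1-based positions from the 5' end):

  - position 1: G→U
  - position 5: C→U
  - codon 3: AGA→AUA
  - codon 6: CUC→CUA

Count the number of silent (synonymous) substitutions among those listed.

Codon 1: GGA (Gly) → UGA (Stop) — nonsense.
Codon 2: GCU (Ala) → GUU (Val) — missense.
Codon 3: AGA (Arg) → AUA (Ile) — missense.
Codon 6: CUC (Leu) → CUA (Leu) — synonymous.
Synonymous: 1 of 4.

1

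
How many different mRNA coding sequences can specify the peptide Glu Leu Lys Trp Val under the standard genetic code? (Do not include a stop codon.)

Glu: 2 codons.
Leu: 6 codons.
Lys: 2 codons.
Trp: 1 codon.
Val: 4 codons.
2 × 6 × 2 × 1 × 4 = 96.

96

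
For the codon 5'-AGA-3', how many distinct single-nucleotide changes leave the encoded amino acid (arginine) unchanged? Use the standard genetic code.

Position 1: CGA → 1 synonymous.
Position 2: none → 0 synonymous.
Position 3: AGG → 1 synonymous.
Total: 1 + 0 + 1 = 2.

2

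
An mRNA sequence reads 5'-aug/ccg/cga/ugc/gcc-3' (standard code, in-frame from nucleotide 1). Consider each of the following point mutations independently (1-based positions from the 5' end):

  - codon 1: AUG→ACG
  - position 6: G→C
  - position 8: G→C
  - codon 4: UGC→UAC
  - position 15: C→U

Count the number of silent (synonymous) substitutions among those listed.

Codon 1: AUG (Met) → ACG (Thr) — missense.
Codon 2: CCG (Pro) → CCC (Pro) — synonymous.
Codon 3: CGA (Arg) → CCA (Pro) — missense.
Codon 4: UGC (Cys) → UAC (Tyr) — missense.
Codon 5: GCC (Ala) → GCU (Ala) — synonymous.
Synonymous: 2 of 5.

2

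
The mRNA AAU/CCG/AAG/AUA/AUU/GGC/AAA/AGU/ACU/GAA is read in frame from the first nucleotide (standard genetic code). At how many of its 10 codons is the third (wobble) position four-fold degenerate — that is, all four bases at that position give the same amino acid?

Codon 1 AAU (Asn): third position 2-fold.
Codon 2 CCG (Pro): third position 4-fold.
Codon 3 AAG (Lys): third position 2-fold.
Codon 4 AUA (Ile): third position 3-fold.
Codon 5 AUU (Ile): third position 3-fold.
Codon 6 GGC (Gly): third position 4-fold.
Codon 7 AAA (Lys): third position 2-fold.
Codon 8 AGU (Ser): third position 2-fold.
Codon 9 ACU (Thr): third position 4-fold.
Codon 10 GAA (Glu): third position 2-fold.
Four-fold degenerate third positions: 3.

3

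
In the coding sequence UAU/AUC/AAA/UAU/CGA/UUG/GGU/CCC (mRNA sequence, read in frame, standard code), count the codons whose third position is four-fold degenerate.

Codon 1 UAU (Tyr): third position 2-fold.
Codon 2 AUC (Ile): third position 3-fold.
Codon 3 AAA (Lys): third position 2-fold.
Codon 4 UAU (Tyr): third position 2-fold.
Codon 5 CGA (Arg): third position 4-fold.
Codon 6 UUG (Leu): third position 2-fold.
Codon 7 GGU (Gly): third position 4-fold.
Codon 8 CCC (Pro): third position 4-fold.
Four-fold degenerate third positions: 3.

3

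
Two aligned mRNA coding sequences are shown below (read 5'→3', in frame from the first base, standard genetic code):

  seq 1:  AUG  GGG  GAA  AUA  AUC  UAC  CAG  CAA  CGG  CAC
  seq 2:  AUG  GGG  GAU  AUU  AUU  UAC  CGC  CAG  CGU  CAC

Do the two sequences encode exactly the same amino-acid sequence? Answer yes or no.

no

Codon 1: AUG Met / AUG Met — identical.
Codon 2: GGG Gly / GGG Gly — identical.
Codon 3: GAA Glu / GAU Asp — nonsynonymous.
Codon 4: AUA Ile / AUU Ile — synonymous.
Codon 5: AUC Ile / AUU Ile — synonymous.
Codon 6: UAC Tyr / UAC Tyr — identical.
Codon 7: CAG Gln / CGC Arg — nonsynonymous.
Codon 8: CAA Gln / CAG Gln — synonymous.
Codon 9: CGG Arg / CGU Arg — synonymous.
Codon 10: CAC His / CAC His — identical.
Nonsynonymous differences: 2 → different protein.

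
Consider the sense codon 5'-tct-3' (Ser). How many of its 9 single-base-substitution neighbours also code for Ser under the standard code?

Position 1: none → 0 synonymous.
Position 2: none → 0 synonymous.
Position 3: TCC, TCA, TCG → 3 synonymous.
Total: 0 + 0 + 3 = 3.

3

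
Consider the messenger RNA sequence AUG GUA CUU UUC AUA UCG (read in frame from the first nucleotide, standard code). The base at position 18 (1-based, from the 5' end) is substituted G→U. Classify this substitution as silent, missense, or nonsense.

silent

Position 18 falls in codon 6: UCG → Ser.
After the substitution the codon is UCU → Ser.
Both encode Ser, so the change is synonymous.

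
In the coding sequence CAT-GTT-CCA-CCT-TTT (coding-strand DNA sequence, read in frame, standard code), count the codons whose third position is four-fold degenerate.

3

Codon 1 CAT (His): third position 2-fold.
Codon 2 GTT (Val): third position 4-fold.
Codon 3 CCA (Pro): third position 4-fold.
Codon 4 CCT (Pro): third position 4-fold.
Codon 5 TTT (Phe): third position 2-fold.
Four-fold degenerate third positions: 3.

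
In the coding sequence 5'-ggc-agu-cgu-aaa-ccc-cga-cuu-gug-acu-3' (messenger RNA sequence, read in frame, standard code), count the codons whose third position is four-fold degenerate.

7

Codon 1 GGC (Gly): third position 4-fold.
Codon 2 AGU (Ser): third position 2-fold.
Codon 3 CGU (Arg): third position 4-fold.
Codon 4 AAA (Lys): third position 2-fold.
Codon 5 CCC (Pro): third position 4-fold.
Codon 6 CGA (Arg): third position 4-fold.
Codon 7 CUU (Leu): third position 4-fold.
Codon 8 GUG (Val): third position 4-fold.
Codon 9 ACU (Thr): third position 4-fold.
Four-fold degenerate third positions: 7.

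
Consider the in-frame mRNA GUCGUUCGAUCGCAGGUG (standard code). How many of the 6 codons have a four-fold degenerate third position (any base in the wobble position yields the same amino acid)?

5

Codon 1 GUC (Val): third position 4-fold.
Codon 2 GUU (Val): third position 4-fold.
Codon 3 CGA (Arg): third position 4-fold.
Codon 4 UCG (Ser): third position 4-fold.
Codon 5 CAG (Gln): third position 2-fold.
Codon 6 GUG (Val): third position 4-fold.
Four-fold degenerate third positions: 5.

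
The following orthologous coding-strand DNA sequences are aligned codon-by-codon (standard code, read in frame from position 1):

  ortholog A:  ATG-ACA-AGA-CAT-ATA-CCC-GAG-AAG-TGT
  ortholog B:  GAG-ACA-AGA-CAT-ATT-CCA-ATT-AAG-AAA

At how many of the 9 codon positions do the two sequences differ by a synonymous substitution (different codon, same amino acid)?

Codon 1: ATG Met / GAG Glu — nonsynonymous.
Codon 2: ACA Thr / ACA Thr — identical.
Codon 3: AGA Arg / AGA Arg — identical.
Codon 4: CAT His / CAT His — identical.
Codon 5: ATA Ile / ATT Ile — synonymous.
Codon 6: CCC Pro / CCA Pro — synonymous.
Codon 7: GAG Glu / ATT Ile — nonsynonymous.
Codon 8: AAG Lys / AAG Lys — identical.
Codon 9: TGT Cys / AAA Lys — nonsynonymous.
Synonymous differences: 2.

2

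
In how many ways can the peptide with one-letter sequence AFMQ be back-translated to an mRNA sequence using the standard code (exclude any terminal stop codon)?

16

Ala: 4 codons.
Phe: 2 codons.
Met: 1 codon.
Gln: 2 codons.
4 × 2 × 1 × 2 = 16.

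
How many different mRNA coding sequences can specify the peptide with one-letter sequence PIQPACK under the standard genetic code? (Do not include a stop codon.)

Pro: 4 codons.
Ile: 3 codons.
Gln: 2 codons.
Pro: 4 codons.
Ala: 4 codons.
Cys: 2 codons.
Lys: 2 codons.
4 × 3 × 2 × 4 × 4 × 2 × 2 = 1536.

1536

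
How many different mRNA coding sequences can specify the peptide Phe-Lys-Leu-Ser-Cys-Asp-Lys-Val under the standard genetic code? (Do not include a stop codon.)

4608

Phe: 2 codons.
Lys: 2 codons.
Leu: 6 codons.
Ser: 6 codons.
Cys: 2 codons.
Asp: 2 codons.
Lys: 2 codons.
Val: 4 codons.
2 × 2 × 6 × 6 × 2 × 2 × 2 × 4 = 4608.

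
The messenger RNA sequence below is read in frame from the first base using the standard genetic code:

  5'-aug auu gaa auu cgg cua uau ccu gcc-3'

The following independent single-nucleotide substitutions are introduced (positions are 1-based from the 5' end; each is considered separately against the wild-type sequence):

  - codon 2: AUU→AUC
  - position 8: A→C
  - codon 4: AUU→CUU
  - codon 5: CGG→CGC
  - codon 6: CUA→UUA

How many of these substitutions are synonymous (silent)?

Codon 2: AUU (Ile) → AUC (Ile) — synonymous.
Codon 3: GAA (Glu) → GCA (Ala) — missense.
Codon 4: AUU (Ile) → CUU (Leu) — missense.
Codon 5: CGG (Arg) → CGC (Arg) — synonymous.
Codon 6: CUA (Leu) → UUA (Leu) — synonymous.
Synonymous: 3 of 5.

3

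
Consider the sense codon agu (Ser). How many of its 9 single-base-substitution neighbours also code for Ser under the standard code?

1

Position 1: none → 0 synonymous.
Position 2: none → 0 synonymous.
Position 3: AGC → 1 synonymous.
Total: 0 + 0 + 1 = 1.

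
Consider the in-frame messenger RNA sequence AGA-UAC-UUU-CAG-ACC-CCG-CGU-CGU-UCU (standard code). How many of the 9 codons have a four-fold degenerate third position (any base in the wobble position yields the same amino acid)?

Codon 1 AGA (Arg): third position 2-fold.
Codon 2 UAC (Tyr): third position 2-fold.
Codon 3 UUU (Phe): third position 2-fold.
Codon 4 CAG (Gln): third position 2-fold.
Codon 5 ACC (Thr): third position 4-fold.
Codon 6 CCG (Pro): third position 4-fold.
Codon 7 CGU (Arg): third position 4-fold.
Codon 8 CGU (Arg): third position 4-fold.
Codon 9 UCU (Ser): third position 4-fold.
Four-fold degenerate third positions: 5.

5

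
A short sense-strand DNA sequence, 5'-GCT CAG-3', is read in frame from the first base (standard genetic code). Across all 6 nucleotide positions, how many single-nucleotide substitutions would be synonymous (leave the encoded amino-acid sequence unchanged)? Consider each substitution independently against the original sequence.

4

Codon 1 (GCT, Ala): 3 synonymous substitutions.
Codon 2 (CAG, Gln): 1 synonymous substitution.
Total: 3 + 1 = 4.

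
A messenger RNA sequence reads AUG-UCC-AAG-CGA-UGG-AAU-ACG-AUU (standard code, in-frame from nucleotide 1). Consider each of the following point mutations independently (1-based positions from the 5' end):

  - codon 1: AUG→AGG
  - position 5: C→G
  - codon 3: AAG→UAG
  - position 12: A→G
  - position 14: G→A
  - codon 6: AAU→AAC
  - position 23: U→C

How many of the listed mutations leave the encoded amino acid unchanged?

2

Codon 1: AUG (Met) → AGG (Arg) — missense.
Codon 2: UCC (Ser) → UGC (Cys) — missense.
Codon 3: AAG (Lys) → UAG (Stop) — nonsense.
Codon 4: CGA (Arg) → CGG (Arg) — synonymous.
Codon 5: UGG (Trp) → UAG (Stop) — nonsense.
Codon 6: AAU (Asn) → AAC (Asn) — synonymous.
Codon 8: AUU (Ile) → ACU (Thr) — missense.
Synonymous: 2 of 7.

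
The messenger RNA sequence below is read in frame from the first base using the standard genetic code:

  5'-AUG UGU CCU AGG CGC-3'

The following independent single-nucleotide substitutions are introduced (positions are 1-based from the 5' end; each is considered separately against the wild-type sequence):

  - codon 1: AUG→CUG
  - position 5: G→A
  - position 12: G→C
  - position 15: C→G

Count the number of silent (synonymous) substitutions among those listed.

1

Codon 1: AUG (Met) → CUG (Leu) — missense.
Codon 2: UGU (Cys) → UAU (Tyr) — missense.
Codon 4: AGG (Arg) → AGC (Ser) — missense.
Codon 5: CGC (Arg) → CGG (Arg) — synonymous.
Synonymous: 1 of 4.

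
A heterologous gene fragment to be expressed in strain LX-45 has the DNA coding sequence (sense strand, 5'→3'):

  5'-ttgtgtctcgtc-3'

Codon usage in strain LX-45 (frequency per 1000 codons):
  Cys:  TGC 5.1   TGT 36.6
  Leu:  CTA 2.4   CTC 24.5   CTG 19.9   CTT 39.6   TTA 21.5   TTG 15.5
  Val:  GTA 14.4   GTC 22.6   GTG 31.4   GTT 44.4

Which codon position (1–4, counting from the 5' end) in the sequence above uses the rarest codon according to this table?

1

Codon 1 TTG (Leu): 15.5 per 1000.
Codon 2 TGT (Cys): 36.6 per 1000.
Codon 3 CTC (Leu): 24.5 per 1000.
Codon 4 GTC (Val): 22.6 per 1000.
Lowest frequency is 15.5 at codon 1.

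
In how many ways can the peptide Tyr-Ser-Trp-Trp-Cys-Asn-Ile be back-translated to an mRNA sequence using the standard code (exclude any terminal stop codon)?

144

Tyr: 2 codons.
Ser: 6 codons.
Trp: 1 codon.
Trp: 1 codon.
Cys: 2 codons.
Asn: 2 codons.
Ile: 3 codons.
2 × 6 × 1 × 1 × 2 × 2 × 3 = 144.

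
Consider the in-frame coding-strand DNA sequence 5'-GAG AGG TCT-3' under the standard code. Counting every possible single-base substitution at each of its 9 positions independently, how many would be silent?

6

Codon 1 (GAG, Glu): 1 synonymous substitution.
Codon 2 (AGG, Arg): 2 synonymous substitutions.
Codon 3 (TCT, Ser): 3 synonymous substitutions.
Total: 1 + 2 + 3 = 6.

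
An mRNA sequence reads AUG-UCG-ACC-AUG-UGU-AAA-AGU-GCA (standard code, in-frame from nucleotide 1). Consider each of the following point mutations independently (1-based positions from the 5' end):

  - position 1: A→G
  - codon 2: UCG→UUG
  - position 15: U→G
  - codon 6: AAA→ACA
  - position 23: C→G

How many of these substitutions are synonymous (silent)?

0

Codon 1: AUG (Met) → GUG (Val) — missense.
Codon 2: UCG (Ser) → UUG (Leu) — missense.
Codon 5: UGU (Cys) → UGG (Trp) — missense.
Codon 6: AAA (Lys) → ACA (Thr) — missense.
Codon 8: GCA (Ala) → GGA (Gly) — missense.
Synonymous: 0 of 5.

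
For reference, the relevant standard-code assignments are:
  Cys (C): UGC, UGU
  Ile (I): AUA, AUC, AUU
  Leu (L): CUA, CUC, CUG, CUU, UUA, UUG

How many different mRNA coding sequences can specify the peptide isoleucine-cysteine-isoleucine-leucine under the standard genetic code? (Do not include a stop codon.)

Ile: 3 codons.
Cys: 2 codons.
Ile: 3 codons.
Leu: 6 codons.
3 × 2 × 3 × 6 = 108.

108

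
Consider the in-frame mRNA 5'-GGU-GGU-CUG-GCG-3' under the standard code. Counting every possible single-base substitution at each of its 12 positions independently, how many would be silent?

13

Codon 1 (GGU, Gly): 3 synonymous substitutions.
Codon 2 (GGU, Gly): 3 synonymous substitutions.
Codon 3 (CUG, Leu): 4 synonymous substitutions.
Codon 4 (GCG, Ala): 3 synonymous substitutions.
Total: 3 + 3 + 4 + 3 = 13.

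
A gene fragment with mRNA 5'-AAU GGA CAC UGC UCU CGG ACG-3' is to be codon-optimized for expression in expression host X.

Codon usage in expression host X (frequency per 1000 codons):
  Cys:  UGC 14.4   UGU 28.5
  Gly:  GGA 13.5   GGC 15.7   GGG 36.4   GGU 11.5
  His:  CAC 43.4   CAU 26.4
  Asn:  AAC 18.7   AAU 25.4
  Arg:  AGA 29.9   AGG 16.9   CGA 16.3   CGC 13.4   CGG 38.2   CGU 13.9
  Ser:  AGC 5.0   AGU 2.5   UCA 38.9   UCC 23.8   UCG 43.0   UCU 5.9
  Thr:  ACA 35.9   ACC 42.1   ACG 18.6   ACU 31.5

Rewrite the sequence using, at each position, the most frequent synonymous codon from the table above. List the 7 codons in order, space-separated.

AAU GGG CAC UGU UCG CGG ACC

Codon 1 (Asn): best is AAU at 25.4.
Codon 2 (Gly): best is GGG at 36.4.
Codon 3 (His): best is CAC at 43.4.
Codon 4 (Cys): best is UGU at 28.5.
Codon 5 (Ser): best is UCG at 43.0.
Codon 6 (Arg): best is CGG at 38.2.
Codon 7 (Thr): best is ACC at 42.1.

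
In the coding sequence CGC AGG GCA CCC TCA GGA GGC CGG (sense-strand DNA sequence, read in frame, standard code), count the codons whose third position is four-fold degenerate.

Codon 1 CGC (Arg): third position 4-fold.
Codon 2 AGG (Arg): third position 2-fold.
Codon 3 GCA (Ala): third position 4-fold.
Codon 4 CCC (Pro): third position 4-fold.
Codon 5 TCA (Ser): third position 4-fold.
Codon 6 GGA (Gly): third position 4-fold.
Codon 7 GGC (Gly): third position 4-fold.
Codon 8 CGG (Arg): third position 4-fold.
Four-fold degenerate third positions: 7.

7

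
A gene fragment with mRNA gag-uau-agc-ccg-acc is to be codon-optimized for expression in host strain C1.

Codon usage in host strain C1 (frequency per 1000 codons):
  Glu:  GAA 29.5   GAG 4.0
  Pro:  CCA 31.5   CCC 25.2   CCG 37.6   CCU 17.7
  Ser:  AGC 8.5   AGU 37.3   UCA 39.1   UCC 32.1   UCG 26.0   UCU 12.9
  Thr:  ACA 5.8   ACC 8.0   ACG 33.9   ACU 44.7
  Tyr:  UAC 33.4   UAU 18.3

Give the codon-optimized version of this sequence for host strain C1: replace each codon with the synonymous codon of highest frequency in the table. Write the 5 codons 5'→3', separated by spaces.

GAA UAC UCA CCG ACU

Codon 1 (Glu): best is GAA at 29.5.
Codon 2 (Tyr): best is UAC at 33.4.
Codon 3 (Ser): best is UCA at 39.1.
Codon 4 (Pro): best is CCG at 37.6.
Codon 5 (Thr): best is ACU at 44.7.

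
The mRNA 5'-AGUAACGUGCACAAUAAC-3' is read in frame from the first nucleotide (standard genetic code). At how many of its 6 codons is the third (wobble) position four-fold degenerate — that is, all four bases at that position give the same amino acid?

Codon 1 AGU (Ser): third position 2-fold.
Codon 2 AAC (Asn): third position 2-fold.
Codon 3 GUG (Val): third position 4-fold.
Codon 4 CAC (His): third position 2-fold.
Codon 5 AAU (Asn): third position 2-fold.
Codon 6 AAC (Asn): third position 2-fold.
Four-fold degenerate third positions: 1.

1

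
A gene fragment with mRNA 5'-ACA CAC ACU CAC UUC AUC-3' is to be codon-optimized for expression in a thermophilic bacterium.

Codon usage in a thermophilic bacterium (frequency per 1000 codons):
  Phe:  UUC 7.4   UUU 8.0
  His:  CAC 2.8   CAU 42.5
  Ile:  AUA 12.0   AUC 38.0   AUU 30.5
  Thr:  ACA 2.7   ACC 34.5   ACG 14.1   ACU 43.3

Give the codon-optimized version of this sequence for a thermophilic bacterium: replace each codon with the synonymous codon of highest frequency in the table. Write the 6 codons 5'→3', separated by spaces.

ACU CAU ACU CAU UUU AUC

Codon 1 (Thr): best is ACU at 43.3.
Codon 2 (His): best is CAU at 42.5.
Codon 3 (Thr): best is ACU at 43.3.
Codon 4 (His): best is CAU at 42.5.
Codon 5 (Phe): best is UUU at 8.0.
Codon 6 (Ile): best is AUC at 38.0.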